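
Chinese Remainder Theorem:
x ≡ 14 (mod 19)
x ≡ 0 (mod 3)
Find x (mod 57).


M = 19*3 = 57
M1 = M/19 = 3, M2 = M/3 = 19
M1^(-1) mod 19 = 13, M2^(-1) mod 3 = 1
x = 14*3*13 + 0*19*1 = 546
546 mod 57 = 33
Check: 33 mod 19 = 14 ✓, 33 mod 3 = 0 ✓

x ≡ 33 (mod 57)


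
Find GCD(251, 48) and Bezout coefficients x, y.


Tabular extended Euclidean (each row: r = 251*s + 48*t):
r=251, s=1, t=0
r=48, s=0, t=1
q=5: r=11, s=1, t=-5   [251*(1) + 48*(-5) = 11]
q=4: r=4, s=-4, t=21   [251*(-4) + 48*(21) = 4]
q=2: r=3, s=9, t=-47   [251*(9) + 48*(-47) = 3]
q=1: r=1, s=-13, t=68   [251*(-13) + 48*(68) = 1]
q=3: r=0, s=48, t=-251   [251*(48) + 48*(-251) = 0]
GCD = 1; from the row with r=1: x=-13, y=68
Check: 251*(-13) + 48*(68) = -3263 + 3264 = 1

GCD = 1, x = -13, y = 68


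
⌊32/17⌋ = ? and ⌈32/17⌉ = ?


32/17 = 1.8824
floor = 1
ceil = 2

floor = 1, ceil = 2


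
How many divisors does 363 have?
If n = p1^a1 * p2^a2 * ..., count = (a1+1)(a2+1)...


363 = 3^1 × 11^2
d(363) = (1+1) × (2+1) = 6

6 divisors


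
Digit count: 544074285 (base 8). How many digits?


544074285 in base 8 = 4033365055
Number of digits = 10

10 digits (base 8)


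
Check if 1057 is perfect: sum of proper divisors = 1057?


Proper divisors of 1057: 1, 7, 151
Sum = 1 + 7 + 151 = 159

No, 1057 is not perfect (159 ≠ 1057)


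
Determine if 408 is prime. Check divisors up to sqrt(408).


408 / 2 = 204 (exact division)
408 is NOT prime.

No, 408 is not prime


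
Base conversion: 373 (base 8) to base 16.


373 (base 8) = 251 (decimal)
251 (decimal) = FB (base 16)


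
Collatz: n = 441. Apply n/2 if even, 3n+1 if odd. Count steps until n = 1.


441 → 1324 → 662 → 331 → 994 → 497 → 1492 → 746 → 373 → 1120 → 560 → 280 → 140 → 70 → 35 → 106 → 53 → 160 → 80 → 40 → 20 → 10 → 5 → 16 → 8 → 4 → 2 → 1
Total steps = 27

27 steps


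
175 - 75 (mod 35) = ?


175 - 75 = 100
100 mod 35 = 30


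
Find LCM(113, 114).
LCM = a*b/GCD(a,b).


GCD(113, 114) = 1
LCM = 113*114/1 = 12882/1 = 12882

LCM = 12882


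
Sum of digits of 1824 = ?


1 + 8 + 2 + 4 = 15


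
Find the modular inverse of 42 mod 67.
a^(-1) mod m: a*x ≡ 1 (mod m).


Use the extended Euclidean algorithm on (67, 42); each row r = 67*s + 42*t:
r=67, s=1, t=0
r=42, s=0, t=1
q=1: r=25, s=1, t=-1   [67*(1) + 42*(-1) = 25]
q=1: r=17, s=-1, t=2   [67*(-1) + 42*(2) = 17]
q=1: r=8, s=2, t=-3   [67*(2) + 42*(-3) = 8]
q=2: r=1, s=-5, t=8   [67*(-5) + 42*(8) = 1]
q=8: r=0, s=42, t=-67   [67*(42) + 42*(-67) = 0]
GCD = 1 with t = 8, so 42*(8) ≡ 1 (mod 67)
Inverse = 8 mod 67 = 8
Check: 42 * 8 = 336 ≡ 1 (mod 67)

42^(-1) ≡ 8 (mod 67)


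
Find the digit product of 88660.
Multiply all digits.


8 × 8 × 6 × 6 × 0 = 0


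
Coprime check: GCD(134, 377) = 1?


Euclidean algorithm:
377 = 2 * 134 + 109
134 = 1 * 109 + 25
109 = 4 * 25 + 9
25 = 2 * 9 + 7
9 = 1 * 7 + 2
7 = 3 * 2 + 1
2 = 2 * 1 + 0
GCD(134, 377) = 1

Yes, coprime (GCD = 1)


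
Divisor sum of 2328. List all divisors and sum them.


Divisors of 2328: 1, 2, 3, 4, 6, 8, 12, 24, 97, 194, 291, 388, 582, 776, 1164, 2328
Sum = 1 + 2 + 3 + 4 + 6 + 8 + 12 + 24 + 97 + 194 + 291 + 388 + 582 + 776 + 1164 + 2328 = 5880

σ(2328) = 5880


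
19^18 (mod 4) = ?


19^1 mod 4 = 3
19^2 mod 4 = 1
19^3 mod 4 = 3
19^4 mod 4 = 1
19^5 mod 4 = 3
19^6 mod 4 = 1
19^7 mod 4 = 3
19^8 mod 4 = 1
19^9 mod 4 = 3
19^10 mod 4 = 1
19^11 mod 4 = 3
19^12 mod 4 = 1
19^13 mod 4 = 3
19^14 mod 4 = 1
19^15 mod 4 = 3
19^16 mod 4 = 1
19^17 mod 4 = 3
19^18 mod 4 = 1


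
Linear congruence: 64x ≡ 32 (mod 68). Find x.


GCD(64, 68) = 4 divides 32
Divide: 16x ≡ 8 (mod 17)
x ≡ 9 (mod 17)


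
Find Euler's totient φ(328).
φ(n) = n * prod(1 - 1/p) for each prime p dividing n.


328 = 2^3 × 41
Prime factors: 2, 41
φ(328) = 328 × (1-1/2) × (1-1/41)
= 328 × 1/2 × 40/41 = 160

φ(328) = 160


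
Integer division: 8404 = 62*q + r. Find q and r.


8404 = 62 * 135 + 34
Check: 8370 + 34 = 8404

q = 135, r = 34


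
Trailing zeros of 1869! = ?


floor(1869/5) = 373
floor(1869/25) = 74
floor(1869/125) = 14
floor(1869/625) = 2
Total = 463

463 trailing zeros


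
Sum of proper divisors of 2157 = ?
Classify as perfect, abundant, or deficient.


Proper divisors: 1, 3, 719
Sum = 1 + 3 + 719 = 723
723 < 2157 → deficient

s(2157) = 723 (deficient)


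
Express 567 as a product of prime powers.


567 / 3 = 189
189 / 3 = 63
63 / 3 = 21
21 / 3 = 7
7 / 7 = 1
567 = 3^4 × 7


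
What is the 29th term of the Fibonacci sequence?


Sequence: 1, 1, 2, 3, 5, 8, 13, 21, 34, 55, 89, 144, 233, 377, 610, 987, 1597, 2584, 4181, 6765, 10946, 17711, 28657, 46368, 75025, 121393, 196418, 317811, 514229
F(29) = 514229


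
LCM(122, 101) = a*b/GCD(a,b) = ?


GCD(122, 101) = 1
LCM = 122*101/1 = 12322/1 = 12322

LCM = 12322


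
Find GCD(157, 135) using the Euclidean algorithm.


157 = 1 * 135 + 22
135 = 6 * 22 + 3
22 = 7 * 3 + 1
3 = 3 * 1 + 0
GCD = 1


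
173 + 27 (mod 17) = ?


173 + 27 = 200
200 mod 17 = 13


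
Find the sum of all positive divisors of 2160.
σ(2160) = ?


Divisors of 2160: 1, 2, 3, 4, 5, 6, 8, 9, 10, 12, 15, 16, 18, 20, 24, 27, 30, 36, 40, 45, 48, 54, 60, 72, 80, 90, 108, 120, 135, 144, 180, 216, 240, 270, 360, 432, 540, 720, 1080, 2160
Sum = 1 + 2 + 3 + 4 + 5 + 6 + 8 + 9 + 10 + 12 + 15 + 16 + 18 + 20 + 24 + 27 + 30 + 36 + 40 + 45 + 48 + 54 + 60 + 72 + 80 + 90 + 108 + 120 + 135 + 144 + 180 + 216 + 240 + 270 + 360 + 432 + 540 + 720 + 1080 + 2160 = 7440

σ(2160) = 7440


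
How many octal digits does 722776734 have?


722776734 in base 8 = 5305131236
Number of digits = 10

10 digits (base 8)


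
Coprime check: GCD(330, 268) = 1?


Euclidean algorithm:
330 = 1 * 268 + 62
268 = 4 * 62 + 20
62 = 3 * 20 + 2
20 = 10 * 2 + 0
GCD(330, 268) = 2

No, not coprime (GCD = 2)


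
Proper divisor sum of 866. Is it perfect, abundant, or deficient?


Proper divisors: 1, 2, 433
Sum = 1 + 2 + 433 = 436
436 < 866 → deficient

s(866) = 436 (deficient)


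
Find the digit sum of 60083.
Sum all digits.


6 + 0 + 0 + 8 + 3 = 17


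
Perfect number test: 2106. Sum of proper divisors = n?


Proper divisors of 2106: 1, 2, 3, 6, 9, 13, 18, 26, 27, 39, 54, 78, 81, 117, 162, 234, 351, 702, 1053
Sum = 1 + 2 + 3 + 6 + 9 + 13 + 18 + 26 + 27 + 39 + 54 + 78 + 81 + 117 + 162 + 234 + 351 + 702 + 1053 = 2976

No, 2106 is not perfect (2976 ≠ 2106)


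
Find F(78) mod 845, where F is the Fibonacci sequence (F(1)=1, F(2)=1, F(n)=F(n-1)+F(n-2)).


F(k) mod 845 for k=1..78:
1, 1, 2, 3, 5, 8, 13, 21, 34, 55, 89, 144, 233, 377, 610, 142, 752, 49, 801, 5, 806, 811, 772, 738, 665, 558, 378, 91, 469, 560, 184, 744, 83, 827, 65, 47, 112, 159, 271, 430, 701, 286, 142, 428, 570, 153, 723, 31, 754, 785, 694, 634, 483, 272, 755, 182, 92, 274, 366, 640, 161, 801, 117, 73, 190, 263, 453, 716, 324, 195, 519, 714, 388, 257, 645, 57, 702, 759
F(78) mod 845 = 759


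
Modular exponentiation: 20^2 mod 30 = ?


20^1 mod 30 = 20
20^2 mod 30 = 10


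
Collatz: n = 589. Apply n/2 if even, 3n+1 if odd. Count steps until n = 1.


589 → 1768 → 884 → 442 → 221 → 664 → 332 → 166 → 83 → 250 → 125 → 376 → 188 → 94 → 47 → 142 → 71 → 214 → 107 → 322 → 161 → 484 → 242 → 121 → 364 → 182 → 91 → 274 → 137 → 412 → 206 → 103 → 310 → 155 → 466 → 233 → 700 → 350 → 175 → 526 → 263 → 790 → 395 → 1186 → 593 → 1780 → 890 → 445 → 1336 → 668 → 334 → 167 → 502 → 251 → 754 → 377 → 1132 → 566 → 283 → 850 → 425 → 1276 → 638 → 319 → 958 → 479 → 1438 → 719 → 2158 → 1079 → 3238 → 1619 → 4858 → 2429 → 7288 → 3644 → 1822 → 911 → 2734 → 1367 → 4102 → 2051 → 6154 → 3077 → 9232 → 4616 → 2308 → 1154 → 577 → 1732 → 866 → 433 → 1300 → 650 → 325 → 976 → 488 → 244 → 122 → 61 → 184 → 92 → 46 → 23 → 70 → 35 → 106 → 53 → 160 → 80 → 40 → 20 → 10 → 5 → 16 → 8 → 4 → 2 → 1
Total steps = 118

118 steps


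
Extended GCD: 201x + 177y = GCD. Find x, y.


Tabular extended Euclidean (each row: r = 201*s + 177*t):
r=201, s=1, t=0
r=177, s=0, t=1
q=1: r=24, s=1, t=-1   [201*(1) + 177*(-1) = 24]
q=7: r=9, s=-7, t=8   [201*(-7) + 177*(8) = 9]
q=2: r=6, s=15, t=-17   [201*(15) + 177*(-17) = 6]
q=1: r=3, s=-22, t=25   [201*(-22) + 177*(25) = 3]
q=2: r=0, s=59, t=-67   [201*(59) + 177*(-67) = 0]
GCD = 3; from the row with r=3: x=-22, y=25
Check: 201*(-22) + 177*(25) = -4422 + 4425 = 3

GCD = 3, x = -22, y = 25


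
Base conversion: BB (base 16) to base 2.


BB (base 16) = 187 (decimal)
187 (decimal) = 10111011 (base 2)


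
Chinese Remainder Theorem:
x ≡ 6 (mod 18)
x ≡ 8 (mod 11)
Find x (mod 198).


M = 18*11 = 198
M1 = M/18 = 11, M2 = M/11 = 18
M1^(-1) mod 18 = 5, M2^(-1) mod 11 = 8
x = 6*11*5 + 8*18*8 = 1482
1482 mod 198 = 96
Check: 96 mod 18 = 6 ✓, 96 mod 11 = 8 ✓

x ≡ 96 (mod 198)


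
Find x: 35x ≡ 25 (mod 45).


GCD(35, 45) = 5 divides 25
Divide: 7x ≡ 5 (mod 9)
x ≡ 2 (mod 9)


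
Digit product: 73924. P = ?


7 × 3 × 9 × 2 × 4 = 1512


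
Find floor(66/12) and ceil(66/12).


66/12 = 5.5000
floor = 5
ceil = 6

floor = 5, ceil = 6


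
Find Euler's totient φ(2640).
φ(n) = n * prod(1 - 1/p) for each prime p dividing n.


2640 = 2^4 × 3 × 5 × 11
Prime factors: 2, 3, 5, 11
φ(2640) = 2640 × (1-1/2) × (1-1/3) × (1-1/5) × (1-1/11)
= 2640 × 1/2 × 2/3 × 4/5 × 10/11 = 640

φ(2640) = 640


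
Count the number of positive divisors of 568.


568 = 2^3 × 71^1
d(568) = (3+1) × (1+1) = 8

8 divisors


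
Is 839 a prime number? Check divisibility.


Check divisors up to sqrt(839) = 28.9655
No divisors found.
839 is prime.

Yes, 839 is prime


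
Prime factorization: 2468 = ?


2468 / 2 = 1234
1234 / 2 = 617
617 / 617 = 1
2468 = 2^2 × 617


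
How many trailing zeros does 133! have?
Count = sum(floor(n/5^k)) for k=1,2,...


floor(133/5) = 26
floor(133/25) = 5
floor(133/125) = 1
Total = 32

32 trailing zeros


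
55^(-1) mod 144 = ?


Use the extended Euclidean algorithm on (144, 55); each row r = 144*s + 55*t:
r=144, s=1, t=0
r=55, s=0, t=1
q=2: r=34, s=1, t=-2   [144*(1) + 55*(-2) = 34]
q=1: r=21, s=-1, t=3   [144*(-1) + 55*(3) = 21]
q=1: r=13, s=2, t=-5   [144*(2) + 55*(-5) = 13]
q=1: r=8, s=-3, t=8   [144*(-3) + 55*(8) = 8]
q=1: r=5, s=5, t=-13   [144*(5) + 55*(-13) = 5]
q=1: r=3, s=-8, t=21   [144*(-8) + 55*(21) = 3]
q=1: r=2, s=13, t=-34   [144*(13) + 55*(-34) = 2]
q=1: r=1, s=-21, t=55   [144*(-21) + 55*(55) = 1]
q=2: r=0, s=55, t=-144   [144*(55) + 55*(-144) = 0]
GCD = 1 with t = 55, so 55*(55) ≡ 1 (mod 144)
Inverse = 55 mod 144 = 55
Check: 55 * 55 = 3025 ≡ 1 (mod 144)

55^(-1) ≡ 55 (mod 144)


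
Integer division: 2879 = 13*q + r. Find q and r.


2879 = 13 * 221 + 6
Check: 2873 + 6 = 2879

q = 221, r = 6


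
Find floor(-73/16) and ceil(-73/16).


-73/16 = -4.5625
floor = -5
ceil = -4

floor = -5, ceil = -4


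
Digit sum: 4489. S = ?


4 + 4 + 8 + 9 = 25


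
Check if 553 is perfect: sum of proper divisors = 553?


Proper divisors of 553: 1, 7, 79
Sum = 1 + 7 + 79 = 87

No, 553 is not perfect (87 ≠ 553)


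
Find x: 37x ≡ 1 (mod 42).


GCD(37, 42) = 1, unique solution
a^(-1) mod 42 = 25
x = 25 * 1 mod 42 = 25

x ≡ 25 (mod 42)


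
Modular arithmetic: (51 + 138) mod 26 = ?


51 + 138 = 189
189 mod 26 = 7


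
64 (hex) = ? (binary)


64 (base 16) = 100 (decimal)
100 (decimal) = 1100100 (base 2)


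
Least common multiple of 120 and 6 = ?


GCD(120, 6) = 6
LCM = 120*6/6 = 720/6 = 120

LCM = 120


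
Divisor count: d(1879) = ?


1879 = 1879^1
d(1879) = (1+1) = 2

2 divisors


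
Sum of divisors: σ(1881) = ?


Divisors of 1881: 1, 3, 9, 11, 19, 33, 57, 99, 171, 209, 627, 1881
Sum = 1 + 3 + 9 + 11 + 19 + 33 + 57 + 99 + 171 + 209 + 627 + 1881 = 3120

σ(1881) = 3120


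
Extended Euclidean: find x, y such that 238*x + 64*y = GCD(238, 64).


Tabular extended Euclidean (each row: r = 238*s + 64*t):
r=238, s=1, t=0
r=64, s=0, t=1
q=3: r=46, s=1, t=-3   [238*(1) + 64*(-3) = 46]
q=1: r=18, s=-1, t=4   [238*(-1) + 64*(4) = 18]
q=2: r=10, s=3, t=-11   [238*(3) + 64*(-11) = 10]
q=1: r=8, s=-4, t=15   [238*(-4) + 64*(15) = 8]
q=1: r=2, s=7, t=-26   [238*(7) + 64*(-26) = 2]
q=4: r=0, s=-32, t=119   [238*(-32) + 64*(119) = 0]
GCD = 2; from the row with r=2: x=7, y=-26
Check: 238*(7) + 64*(-26) = 1666 - 1664 = 2

GCD = 2, x = 7, y = -26


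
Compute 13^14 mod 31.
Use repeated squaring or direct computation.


13^1 mod 31 = 13
13^2 mod 31 = 14
13^3 mod 31 = 27
13^4 mod 31 = 10
13^5 mod 31 = 6
13^6 mod 31 = 16
13^7 mod 31 = 22
13^8 mod 31 = 7
13^9 mod 31 = 29
13^10 mod 31 = 5
13^11 mod 31 = 3
13^12 mod 31 = 8
13^13 mod 31 = 11
13^14 mod 31 = 19


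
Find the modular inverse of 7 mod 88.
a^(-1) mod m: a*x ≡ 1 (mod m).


Use the extended Euclidean algorithm on (88, 7); each row r = 88*s + 7*t:
r=88, s=1, t=0
r=7, s=0, t=1
q=12: r=4, s=1, t=-12   [88*(1) + 7*(-12) = 4]
q=1: r=3, s=-1, t=13   [88*(-1) + 7*(13) = 3]
q=1: r=1, s=2, t=-25   [88*(2) + 7*(-25) = 1]
q=3: r=0, s=-7, t=88   [88*(-7) + 7*(88) = 0]
GCD = 1 with t = -25, so 7*(-25) ≡ 1 (mod 88)
Inverse = -25 mod 88 = 63
Check: 7 * 63 = 441 ≡ 1 (mod 88)

7^(-1) ≡ 63 (mod 88)


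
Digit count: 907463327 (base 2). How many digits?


907463327 in base 2 = 110110000101101100101010011111
Number of digits = 30

30 digits (base 2)


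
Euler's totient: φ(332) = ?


332 = 2^2 × 83
Prime factors: 2, 83
φ(332) = 332 × (1-1/2) × (1-1/83)
= 332 × 1/2 × 82/83 = 164

φ(332) = 164


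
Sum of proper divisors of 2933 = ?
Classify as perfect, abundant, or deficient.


Proper divisors: 1, 7, 419
Sum = 1 + 7 + 419 = 427
427 < 2933 → deficient

s(2933) = 427 (deficient)


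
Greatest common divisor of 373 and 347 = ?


373 = 1 * 347 + 26
347 = 13 * 26 + 9
26 = 2 * 9 + 8
9 = 1 * 8 + 1
8 = 8 * 1 + 0
GCD = 1


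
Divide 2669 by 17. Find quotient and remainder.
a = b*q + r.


2669 = 17 * 157 + 0
Check: 2669 + 0 = 2669

q = 157, r = 0


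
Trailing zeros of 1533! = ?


floor(1533/5) = 306
floor(1533/25) = 61
floor(1533/125) = 12
floor(1533/625) = 2
Total = 381

381 trailing zeros


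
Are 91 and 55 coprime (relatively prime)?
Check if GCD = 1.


Euclidean algorithm:
91 = 1 * 55 + 36
55 = 1 * 36 + 19
36 = 1 * 19 + 17
19 = 1 * 17 + 2
17 = 8 * 2 + 1
2 = 2 * 1 + 0
GCD(91, 55) = 1

Yes, coprime (GCD = 1)


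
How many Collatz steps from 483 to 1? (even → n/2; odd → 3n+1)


483 → 1450 → 725 → 2176 → 1088 → 544 → 272 → 136 → 68 → 34 → 17 → 52 → 26 → 13 → 40 → 20 → 10 → 5 → 16 → 8 → 4 → 2 → 1
Total steps = 22

22 steps


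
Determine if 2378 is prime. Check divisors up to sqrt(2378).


2378 / 2 = 1189 (exact division)
2378 is NOT prime.

No, 2378 is not prime


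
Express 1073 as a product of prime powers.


1073 / 29 = 37
37 / 37 = 1
1073 = 29 × 37


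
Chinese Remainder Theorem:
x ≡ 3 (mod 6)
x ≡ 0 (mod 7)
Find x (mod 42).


M = 6*7 = 42
M1 = M/6 = 7, M2 = M/7 = 6
M1^(-1) mod 6 = 1, M2^(-1) mod 7 = 6
x = 3*7*1 + 0*6*6 = 21
21 mod 42 = 21
Check: 21 mod 6 = 3 ✓, 21 mod 7 = 0 ✓

x ≡ 21 (mod 42)


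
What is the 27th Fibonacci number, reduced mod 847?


F(k) mod 847 for k=1..27:
1, 1, 2, 3, 5, 8, 13, 21, 34, 55, 89, 144, 233, 377, 610, 140, 750, 43, 793, 836, 782, 771, 706, 630, 489, 272, 761
F(27) mod 847 = 761


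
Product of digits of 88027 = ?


8 × 8 × 0 × 2 × 7 = 0


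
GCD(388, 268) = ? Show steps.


388 = 1 * 268 + 120
268 = 2 * 120 + 28
120 = 4 * 28 + 8
28 = 3 * 8 + 4
8 = 2 * 4 + 0
GCD = 4


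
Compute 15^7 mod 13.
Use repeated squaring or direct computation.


15^1 mod 13 = 2
15^2 mod 13 = 4
15^3 mod 13 = 8
15^4 mod 13 = 3
15^5 mod 13 = 6
15^6 mod 13 = 12
15^7 mod 13 = 11


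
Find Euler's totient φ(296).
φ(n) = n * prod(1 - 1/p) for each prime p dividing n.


296 = 2^3 × 37
Prime factors: 2, 37
φ(296) = 296 × (1-1/2) × (1-1/37)
= 296 × 1/2 × 36/37 = 144

φ(296) = 144


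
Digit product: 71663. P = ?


7 × 1 × 6 × 6 × 3 = 756


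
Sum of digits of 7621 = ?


7 + 6 + 2 + 1 = 16


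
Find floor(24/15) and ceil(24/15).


24/15 = 1.6000
floor = 1
ceil = 2

floor = 1, ceil = 2


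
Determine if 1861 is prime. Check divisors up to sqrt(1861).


Check divisors up to sqrt(1861) = 43.1393
No divisors found.
1861 is prime.

Yes, 1861 is prime


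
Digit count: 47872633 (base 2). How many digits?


47872633 in base 2 = 10110110100111101001111001
Number of digits = 26

26 digits (base 2)


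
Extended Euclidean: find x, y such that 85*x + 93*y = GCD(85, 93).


Tabular extended Euclidean (each row: r = 85*s + 93*t):
r=85, s=1, t=0
r=93, s=0, t=1
q=0: r=85, s=1, t=0   [85*(1) + 93*(0) = 85]
q=1: r=8, s=-1, t=1   [85*(-1) + 93*(1) = 8]
q=10: r=5, s=11, t=-10   [85*(11) + 93*(-10) = 5]
q=1: r=3, s=-12, t=11   [85*(-12) + 93*(11) = 3]
q=1: r=2, s=23, t=-21   [85*(23) + 93*(-21) = 2]
q=1: r=1, s=-35, t=32   [85*(-35) + 93*(32) = 1]
q=2: r=0, s=93, t=-85   [85*(93) + 93*(-85) = 0]
GCD = 1; from the row with r=1: x=-35, y=32
Check: 85*(-35) + 93*(32) = -2975 + 2976 = 1

GCD = 1, x = -35, y = 32


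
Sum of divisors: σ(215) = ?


Divisors of 215: 1, 5, 43, 215
Sum = 1 + 5 + 43 + 215 = 264

σ(215) = 264


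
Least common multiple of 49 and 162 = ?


GCD(49, 162) = 1
LCM = 49*162/1 = 7938/1 = 7938

LCM = 7938


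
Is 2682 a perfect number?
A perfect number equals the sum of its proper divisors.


Proper divisors of 2682: 1, 2, 3, 6, 9, 18, 149, 298, 447, 894, 1341
Sum = 1 + 2 + 3 + 6 + 9 + 18 + 149 + 298 + 447 + 894 + 1341 = 3168

No, 2682 is not perfect (3168 ≠ 2682)


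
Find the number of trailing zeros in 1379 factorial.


floor(1379/5) = 275
floor(1379/25) = 55
floor(1379/125) = 11
floor(1379/625) = 2
Total = 343

343 trailing zeros


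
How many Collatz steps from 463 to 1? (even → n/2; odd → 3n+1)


463 → 1390 → 695 → 2086 → 1043 → 3130 → 1565 → 4696 → 2348 → 1174 → 587 → 1762 → 881 → 2644 → 1322 → 661 → 1984 → 992 → 496 → 248 → 124 → 62 → 31 → 94 → 47 → 142 → 71 → 214 → 107 → 322 → 161 → 484 → 242 → 121 → 364 → 182 → 91 → 274 → 137 → 412 → 206 → 103 → 310 → 155 → 466 → 233 → 700 → 350 → 175 → 526 → 263 → 790 → 395 → 1186 → 593 → 1780 → 890 → 445 → 1336 → 668 → 334 → 167 → 502 → 251 → 754 → 377 → 1132 → 566 → 283 → 850 → 425 → 1276 → 638 → 319 → 958 → 479 → 1438 → 719 → 2158 → 1079 → 3238 → 1619 → 4858 → 2429 → 7288 → 3644 → 1822 → 911 → 2734 → 1367 → 4102 → 2051 → 6154 → 3077 → 9232 → 4616 → 2308 → 1154 → 577 → 1732 → 866 → 433 → 1300 → 650 → 325 → 976 → 488 → 244 → 122 → 61 → 184 → 92 → 46 → 23 → 70 → 35 → 106 → 53 → 160 → 80 → 40 → 20 → 10 → 5 → 16 → 8 → 4 → 2 → 1
Total steps = 128

128 steps


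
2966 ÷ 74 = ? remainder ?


2966 = 74 * 40 + 6
Check: 2960 + 6 = 2966

q = 40, r = 6


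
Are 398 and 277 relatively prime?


Euclidean algorithm:
398 = 1 * 277 + 121
277 = 2 * 121 + 35
121 = 3 * 35 + 16
35 = 2 * 16 + 3
16 = 5 * 3 + 1
3 = 3 * 1 + 0
GCD(398, 277) = 1

Yes, coprime (GCD = 1)


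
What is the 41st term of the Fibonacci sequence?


Sequence: 1, 1, 2, 3, 5, 8, 13, 21, 34, 55, 89, 144, 233, 377, 610, 987, 1597, 2584, 4181, 6765, 10946, 17711, 28657, 46368, 75025, 121393, 196418, 317811, 514229, 832040, 1346269, 2178309, 3524578, 5702887, 9227465, 14930352, 24157817, 39088169, 63245986, 102334155, 165580141
F(41) = 165580141


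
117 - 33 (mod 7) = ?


117 - 33 = 84
84 mod 7 = 0


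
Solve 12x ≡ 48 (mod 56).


GCD(12, 56) = 4 divides 48
Divide: 3x ≡ 12 (mod 14)
x ≡ 4 (mod 14)


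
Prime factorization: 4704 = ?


4704 / 2 = 2352
2352 / 2 = 1176
1176 / 2 = 588
588 / 2 = 294
294 / 2 = 147
147 / 3 = 49
49 / 7 = 7
7 / 7 = 1
4704 = 2^5 × 3 × 7^2


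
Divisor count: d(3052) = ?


3052 = 2^2 × 7^1 × 109^1
d(3052) = (2+1) × (1+1) × (1+1) = 12

12 divisors


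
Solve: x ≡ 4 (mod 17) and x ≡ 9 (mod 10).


M = 17*10 = 170
M1 = M/17 = 10, M2 = M/10 = 17
M1^(-1) mod 17 = 12, M2^(-1) mod 10 = 3
x = 4*10*12 + 9*17*3 = 939
939 mod 170 = 89
Check: 89 mod 17 = 4 ✓, 89 mod 10 = 9 ✓

x ≡ 89 (mod 170)


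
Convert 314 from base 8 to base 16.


314 (base 8) = 204 (decimal)
204 (decimal) = CC (base 16)


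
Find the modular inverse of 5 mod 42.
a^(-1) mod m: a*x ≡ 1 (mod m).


Use the extended Euclidean algorithm on (42, 5); each row r = 42*s + 5*t:
r=42, s=1, t=0
r=5, s=0, t=1
q=8: r=2, s=1, t=-8   [42*(1) + 5*(-8) = 2]
q=2: r=1, s=-2, t=17   [42*(-2) + 5*(17) = 1]
q=2: r=0, s=5, t=-42   [42*(5) + 5*(-42) = 0]
GCD = 1 with t = 17, so 5*(17) ≡ 1 (mod 42)
Inverse = 17 mod 42 = 17
Check: 5 * 17 = 85 ≡ 1 (mod 42)

5^(-1) ≡ 17 (mod 42)


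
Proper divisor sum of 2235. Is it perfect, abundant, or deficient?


Proper divisors: 1, 3, 5, 15, 149, 447, 745
Sum = 1 + 3 + 5 + 15 + 149 + 447 + 745 = 1365
1365 < 2235 → deficient

s(2235) = 1365 (deficient)


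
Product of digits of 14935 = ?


1 × 4 × 9 × 3 × 5 = 540


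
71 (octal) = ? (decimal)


71 (base 8) = 57 (decimal)
57 (decimal) = 57 (base 10)


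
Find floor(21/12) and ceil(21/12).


21/12 = 1.7500
floor = 1
ceil = 2

floor = 1, ceil = 2


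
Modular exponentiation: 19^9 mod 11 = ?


19^1 mod 11 = 8
19^2 mod 11 = 9
19^3 mod 11 = 6
19^4 mod 11 = 4
19^5 mod 11 = 10
19^6 mod 11 = 3
19^7 mod 11 = 2
19^8 mod 11 = 5
19^9 mod 11 = 7


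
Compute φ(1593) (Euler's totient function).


1593 = 3^3 × 59
Prime factors: 3, 59
φ(1593) = 1593 × (1-1/3) × (1-1/59)
= 1593 × 2/3 × 58/59 = 1044

φ(1593) = 1044


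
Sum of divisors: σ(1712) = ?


Divisors of 1712: 1, 2, 4, 8, 16, 107, 214, 428, 856, 1712
Sum = 1 + 2 + 4 + 8 + 16 + 107 + 214 + 428 + 856 + 1712 = 3348

σ(1712) = 3348


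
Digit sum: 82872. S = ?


8 + 2 + 8 + 7 + 2 = 27


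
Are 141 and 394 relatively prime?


Euclidean algorithm:
394 = 2 * 141 + 112
141 = 1 * 112 + 29
112 = 3 * 29 + 25
29 = 1 * 25 + 4
25 = 6 * 4 + 1
4 = 4 * 1 + 0
GCD(141, 394) = 1

Yes, coprime (GCD = 1)


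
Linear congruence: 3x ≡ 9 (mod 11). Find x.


GCD(3, 11) = 1, unique solution
a^(-1) mod 11 = 4
x = 4 * 9 mod 11 = 3

x ≡ 3 (mod 11)


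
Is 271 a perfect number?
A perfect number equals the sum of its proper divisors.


Proper divisors of 271: 1
Sum = 1 = 1

No, 271 is not perfect (1 ≠ 271)


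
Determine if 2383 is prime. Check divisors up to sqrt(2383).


Check divisors up to sqrt(2383) = 48.8160
No divisors found.
2383 is prime.

Yes, 2383 is prime


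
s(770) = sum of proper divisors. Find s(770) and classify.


Proper divisors: 1, 2, 5, 7, 10, 11, 14, 22, 35, 55, 70, 77, 110, 154, 385
Sum = 1 + 2 + 5 + 7 + 10 + 11 + 14 + 22 + 35 + 55 + 70 + 77 + 110 + 154 + 385 = 958
958 > 770 → abundant

s(770) = 958 (abundant)


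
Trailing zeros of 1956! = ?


floor(1956/5) = 391
floor(1956/25) = 78
floor(1956/125) = 15
floor(1956/625) = 3
Total = 487

487 trailing zeros


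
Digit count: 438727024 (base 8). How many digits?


438727024 in base 8 = 3211470560
Number of digits = 10

10 digits (base 8)


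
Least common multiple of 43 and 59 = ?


GCD(43, 59) = 1
LCM = 43*59/1 = 2537/1 = 2537

LCM = 2537


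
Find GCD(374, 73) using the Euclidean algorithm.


374 = 5 * 73 + 9
73 = 8 * 9 + 1
9 = 9 * 1 + 0
GCD = 1


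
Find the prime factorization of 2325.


2325 / 3 = 775
775 / 5 = 155
155 / 5 = 31
31 / 31 = 1
2325 = 3 × 5^2 × 31


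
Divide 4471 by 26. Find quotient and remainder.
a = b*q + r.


4471 = 26 * 171 + 25
Check: 4446 + 25 = 4471

q = 171, r = 25


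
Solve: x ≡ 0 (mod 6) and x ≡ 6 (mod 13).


M = 6*13 = 78
M1 = M/6 = 13, M2 = M/13 = 6
M1^(-1) mod 6 = 1, M2^(-1) mod 13 = 11
x = 0*13*1 + 6*6*11 = 396
396 mod 78 = 6
Check: 6 mod 6 = 0 ✓, 6 mod 13 = 6 ✓

x ≡ 6 (mod 78)


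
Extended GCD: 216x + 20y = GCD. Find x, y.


Tabular extended Euclidean (each row: r = 216*s + 20*t):
r=216, s=1, t=0
r=20, s=0, t=1
q=10: r=16, s=1, t=-10   [216*(1) + 20*(-10) = 16]
q=1: r=4, s=-1, t=11   [216*(-1) + 20*(11) = 4]
q=4: r=0, s=5, t=-54   [216*(5) + 20*(-54) = 0]
GCD = 4; from the row with r=4: x=-1, y=11
Check: 216*(-1) + 20*(11) = -216 + 220 = 4

GCD = 4, x = -1, y = 11


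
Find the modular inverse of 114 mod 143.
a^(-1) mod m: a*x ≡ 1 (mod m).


Use the extended Euclidean algorithm on (143, 114); each row r = 143*s + 114*t:
r=143, s=1, t=0
r=114, s=0, t=1
q=1: r=29, s=1, t=-1   [143*(1) + 114*(-1) = 29]
q=3: r=27, s=-3, t=4   [143*(-3) + 114*(4) = 27]
q=1: r=2, s=4, t=-5   [143*(4) + 114*(-5) = 2]
q=13: r=1, s=-55, t=69   [143*(-55) + 114*(69) = 1]
q=2: r=0, s=114, t=-143   [143*(114) + 114*(-143) = 0]
GCD = 1 with t = 69, so 114*(69) ≡ 1 (mod 143)
Inverse = 69 mod 143 = 69
Check: 114 * 69 = 7866 ≡ 1 (mod 143)

114^(-1) ≡ 69 (mod 143)


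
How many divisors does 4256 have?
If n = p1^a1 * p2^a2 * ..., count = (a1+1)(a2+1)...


4256 = 2^5 × 7^1 × 19^1
d(4256) = (5+1) × (1+1) × (1+1) = 24

24 divisors


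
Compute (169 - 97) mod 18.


169 - 97 = 72
72 mod 18 = 0


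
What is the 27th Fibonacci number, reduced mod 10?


F(k) mod 10 for k=1..27:
1, 1, 2, 3, 5, 8, 3, 1, 4, 5, 9, 4, 3, 7, 0, 7, 7, 4, 1, 5, 6, 1, 7, 8, 5, 3, 8
F(27) mod 10 = 8


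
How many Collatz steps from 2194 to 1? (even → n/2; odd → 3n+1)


2194 → 1097 → 3292 → 1646 → 823 → 2470 → 1235 → 3706 → 1853 → 5560 → 2780 → 1390 → 695 → 2086 → 1043 → 3130 → 1565 → 4696 → 2348 → 1174 → 587 → 1762 → 881 → 2644 → 1322 → 661 → 1984 → 992 → 496 → 248 → 124 → 62 → 31 → 94 → 47 → 142 → 71 → 214 → 107 → 322 → 161 → 484 → 242 → 121 → 364 → 182 → 91 → 274 → 137 → 412 → 206 → 103 → 310 → 155 → 466 → 233 → 700 → 350 → 175 → 526 → 263 → 790 → 395 → 1186 → 593 → 1780 → 890 → 445 → 1336 → 668 → 334 → 167 → 502 → 251 → 754 → 377 → 1132 → 566 → 283 → 850 → 425 → 1276 → 638 → 319 → 958 → 479 → 1438 → 719 → 2158 → 1079 → 3238 → 1619 → 4858 → 2429 → 7288 → 3644 → 1822 → 911 → 2734 → 1367 → 4102 → 2051 → 6154 → 3077 → 9232 → 4616 → 2308 → 1154 → 577 → 1732 → 866 → 433 → 1300 → 650 → 325 → 976 → 488 → 244 → 122 → 61 → 184 → 92 → 46 → 23 → 70 → 35 → 106 → 53 → 160 → 80 → 40 → 20 → 10 → 5 → 16 → 8 → 4 → 2 → 1
Total steps = 138

138 steps


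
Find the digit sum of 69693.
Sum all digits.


6 + 9 + 6 + 9 + 3 = 33


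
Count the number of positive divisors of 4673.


4673 = 4673^1
d(4673) = (1+1) = 2

2 divisors


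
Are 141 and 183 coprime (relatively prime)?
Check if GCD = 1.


Euclidean algorithm:
183 = 1 * 141 + 42
141 = 3 * 42 + 15
42 = 2 * 15 + 12
15 = 1 * 12 + 3
12 = 4 * 3 + 0
GCD(141, 183) = 3

No, not coprime (GCD = 3)


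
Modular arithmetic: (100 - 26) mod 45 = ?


100 - 26 = 74
74 mod 45 = 29


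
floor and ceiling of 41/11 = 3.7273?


41/11 = 3.7273
floor = 3
ceil = 4

floor = 3, ceil = 4


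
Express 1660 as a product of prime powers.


1660 / 2 = 830
830 / 2 = 415
415 / 5 = 83
83 / 83 = 1
1660 = 2^2 × 5 × 83


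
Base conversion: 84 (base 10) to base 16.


84 (base 10) = 84 (decimal)
84 (decimal) = 54 (base 16)


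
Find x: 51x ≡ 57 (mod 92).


GCD(51, 92) = 1, unique solution
a^(-1) mod 92 = 83
x = 83 * 57 mod 92 = 39

x ≡ 39 (mod 92)


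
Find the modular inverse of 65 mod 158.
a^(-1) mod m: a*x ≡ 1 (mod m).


Use the extended Euclidean algorithm on (158, 65); each row r = 158*s + 65*t:
r=158, s=1, t=0
r=65, s=0, t=1
q=2: r=28, s=1, t=-2   [158*(1) + 65*(-2) = 28]
q=2: r=9, s=-2, t=5   [158*(-2) + 65*(5) = 9]
q=3: r=1, s=7, t=-17   [158*(7) + 65*(-17) = 1]
q=9: r=0, s=-65, t=158   [158*(-65) + 65*(158) = 0]
GCD = 1 with t = -17, so 65*(-17) ≡ 1 (mod 158)
Inverse = -17 mod 158 = 141
Check: 65 * 141 = 9165 ≡ 1 (mod 158)

65^(-1) ≡ 141 (mod 158)


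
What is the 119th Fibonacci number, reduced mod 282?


F(k) mod 282 for k=1..119:
1, 1, 2, 3, 5, 8, 13, 21, 34, 55, 89, 144, 233, 95, 46, 141, 187, 46, 233, 279, 230, 227, 175, 120, 13, 133, 146, 279, 143, 140, 1, 141, 142, 1, 143, 144, 5, 149, 154, 21, 175, 196, 89, 3, 92, 95, 187, 0, 187, 187, 92, 279, 89, 86, 175, 261, 154, 133, 5, 138, 143, 281, 142, 141, 1, 142, 143, 3, 146, 149, 13, 162, 175, 55, 230, 3, 233, 236, 187, 141, 46, 187, 233, 138, 89, 227, 34, 261, 13, 274, 5, 279, 2, 281, 1, 0, 1, 1, 2, 3, 5, 8, 13, 21, 34, 55, 89, 144, 233, 95, 46, 141, 187, 46, 233, 279, 230, 227, 175
F(119) mod 282 = 175


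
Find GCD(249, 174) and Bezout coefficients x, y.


Tabular extended Euclidean (each row: r = 249*s + 174*t):
r=249, s=1, t=0
r=174, s=0, t=1
q=1: r=75, s=1, t=-1   [249*(1) + 174*(-1) = 75]
q=2: r=24, s=-2, t=3   [249*(-2) + 174*(3) = 24]
q=3: r=3, s=7, t=-10   [249*(7) + 174*(-10) = 3]
q=8: r=0, s=-58, t=83   [249*(-58) + 174*(83) = 0]
GCD = 3; from the row with r=3: x=7, y=-10
Check: 249*(7) + 174*(-10) = 1743 - 1740 = 3

GCD = 3, x = 7, y = -10


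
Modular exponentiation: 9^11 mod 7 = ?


9^1 mod 7 = 2
9^2 mod 7 = 4
9^3 mod 7 = 1
9^4 mod 7 = 2
9^5 mod 7 = 4
9^6 mod 7 = 1
9^7 mod 7 = 2
9^8 mod 7 = 4
9^9 mod 7 = 1
9^10 mod 7 = 2
9^11 mod 7 = 4


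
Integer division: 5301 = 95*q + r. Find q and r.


5301 = 95 * 55 + 76
Check: 5225 + 76 = 5301

q = 55, r = 76


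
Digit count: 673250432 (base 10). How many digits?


673250432 has 9 digits in base 10
floor(log10(673250432)) + 1 = floor(8.8282) + 1 = 9

9 digits (base 10)


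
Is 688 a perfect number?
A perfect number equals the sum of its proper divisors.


Proper divisors of 688: 1, 2, 4, 8, 16, 43, 86, 172, 344
Sum = 1 + 2 + 4 + 8 + 16 + 43 + 86 + 172 + 344 = 676

No, 688 is not perfect (676 ≠ 688)


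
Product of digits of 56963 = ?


5 × 6 × 9 × 6 × 3 = 4860


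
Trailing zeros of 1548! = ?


floor(1548/5) = 309
floor(1548/25) = 61
floor(1548/125) = 12
floor(1548/625) = 2
Total = 384

384 trailing zeros


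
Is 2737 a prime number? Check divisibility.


2737 / 7 = 391 (exact division)
2737 is NOT prime.

No, 2737 is not prime


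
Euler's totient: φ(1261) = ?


1261 = 13 × 97
Prime factors: 13, 97
φ(1261) = 1261 × (1-1/13) × (1-1/97)
= 1261 × 12/13 × 96/97 = 1152

φ(1261) = 1152


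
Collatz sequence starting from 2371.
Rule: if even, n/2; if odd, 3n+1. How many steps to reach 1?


2371 → 7114 → 3557 → 10672 → 5336 → 2668 → 1334 → 667 → 2002 → 1001 → 3004 → 1502 → 751 → 2254 → 1127 → 3382 → 1691 → 5074 → 2537 → 7612 → 3806 → 1903 → 5710 → 2855 → 8566 → 4283 → 12850 → 6425 → 19276 → 9638 → 4819 → 14458 → 7229 → 21688 → 10844 → 5422 → 2711 → 8134 → 4067 → 12202 → 6101 → 18304 → 9152 → 4576 → 2288 → 1144 → 572 → 286 → 143 → 430 → 215 → 646 → 323 → 970 → 485 → 1456 → 728 → 364 → 182 → 91 → 274 → 137 → 412 → 206 → 103 → 310 → 155 → 466 → 233 → 700 → 350 → 175 → 526 → 263 → 790 → 395 → 1186 → 593 → 1780 → 890 → 445 → 1336 → 668 → 334 → 167 → 502 → 251 → 754 → 377 → 1132 → 566 → 283 → 850 → 425 → 1276 → 638 → 319 → 958 → 479 → 1438 → 719 → 2158 → 1079 → 3238 → 1619 → 4858 → 2429 → 7288 → 3644 → 1822 → 911 → 2734 → 1367 → 4102 → 2051 → 6154 → 3077 → 9232 → 4616 → 2308 → 1154 → 577 → 1732 → 866 → 433 → 1300 → 650 → 325 → 976 → 488 → 244 → 122 → 61 → 184 → 92 → 46 → 23 → 70 → 35 → 106 → 53 → 160 → 80 → 40 → 20 → 10 → 5 → 16 → 8 → 4 → 2 → 1
Total steps = 151

151 steps


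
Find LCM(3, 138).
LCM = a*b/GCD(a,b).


GCD(3, 138) = 3
LCM = 3*138/3 = 414/3 = 138

LCM = 138


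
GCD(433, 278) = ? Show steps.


433 = 1 * 278 + 155
278 = 1 * 155 + 123
155 = 1 * 123 + 32
123 = 3 * 32 + 27
32 = 1 * 27 + 5
27 = 5 * 5 + 2
5 = 2 * 2 + 1
2 = 2 * 1 + 0
GCD = 1


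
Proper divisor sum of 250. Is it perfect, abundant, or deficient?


Proper divisors: 1, 2, 5, 10, 25, 50, 125
Sum = 1 + 2 + 5 + 10 + 25 + 50 + 125 = 218
218 < 250 → deficient

s(250) = 218 (deficient)


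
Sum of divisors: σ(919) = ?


Divisors of 919: 1, 919
Sum = 1 + 919 = 920

σ(919) = 920


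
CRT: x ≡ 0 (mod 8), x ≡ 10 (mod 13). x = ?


M = 8*13 = 104
M1 = M/8 = 13, M2 = M/13 = 8
M1^(-1) mod 8 = 5, M2^(-1) mod 13 = 5
x = 0*13*5 + 10*8*5 = 400
400 mod 104 = 88
Check: 88 mod 8 = 0 ✓, 88 mod 13 = 10 ✓

x ≡ 88 (mod 104)


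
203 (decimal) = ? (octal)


203 (base 10) = 203 (decimal)
203 (decimal) = 313 (base 8)


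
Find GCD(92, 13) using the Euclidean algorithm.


92 = 7 * 13 + 1
13 = 13 * 1 + 0
GCD = 1


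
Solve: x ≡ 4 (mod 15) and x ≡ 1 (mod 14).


M = 15*14 = 210
M1 = M/15 = 14, M2 = M/14 = 15
M1^(-1) mod 15 = 14, M2^(-1) mod 14 = 1
x = 4*14*14 + 1*15*1 = 799
799 mod 210 = 169
Check: 169 mod 15 = 4 ✓, 169 mod 14 = 1 ✓

x ≡ 169 (mod 210)


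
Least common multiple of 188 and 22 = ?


GCD(188, 22) = 2
LCM = 188*22/2 = 4136/2 = 2068

LCM = 2068


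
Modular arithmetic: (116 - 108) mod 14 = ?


116 - 108 = 8
8 mod 14 = 8


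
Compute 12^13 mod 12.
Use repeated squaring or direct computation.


12^1 mod 12 = 0
12^2 mod 12 = 0
12^3 mod 12 = 0
12^4 mod 12 = 0
12^5 mod 12 = 0
12^6 mod 12 = 0
12^7 mod 12 = 0
12^8 mod 12 = 0
12^9 mod 12 = 0
12^10 mod 12 = 0
12^11 mod 12 = 0
12^12 mod 12 = 0
12^13 mod 12 = 0


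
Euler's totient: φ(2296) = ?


2296 = 2^3 × 7 × 41
Prime factors: 2, 7, 41
φ(2296) = 2296 × (1-1/2) × (1-1/7) × (1-1/41)
= 2296 × 1/2 × 6/7 × 40/41 = 960

φ(2296) = 960


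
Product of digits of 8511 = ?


8 × 5 × 1 × 1 = 40


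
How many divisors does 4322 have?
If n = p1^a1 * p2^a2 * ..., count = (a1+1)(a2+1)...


4322 = 2^1 × 2161^1
d(4322) = (1+1) × (1+1) = 4

4 divisors


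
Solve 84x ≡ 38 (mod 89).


GCD(84, 89) = 1, unique solution
a^(-1) mod 89 = 71
x = 71 * 38 mod 89 = 28

x ≡ 28 (mod 89)


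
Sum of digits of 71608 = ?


7 + 1 + 6 + 0 + 8 = 22


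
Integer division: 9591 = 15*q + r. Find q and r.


9591 = 15 * 639 + 6
Check: 9585 + 6 = 9591

q = 639, r = 6


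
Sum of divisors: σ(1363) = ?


Divisors of 1363: 1, 29, 47, 1363
Sum = 1 + 29 + 47 + 1363 = 1440

σ(1363) = 1440


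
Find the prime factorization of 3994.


3994 / 2 = 1997
1997 / 1997 = 1
3994 = 2 × 1997


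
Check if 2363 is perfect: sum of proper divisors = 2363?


Proper divisors of 2363: 1, 17, 139
Sum = 1 + 17 + 139 = 157

No, 2363 is not perfect (157 ≠ 2363)


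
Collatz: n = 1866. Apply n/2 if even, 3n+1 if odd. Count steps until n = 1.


1866 → 933 → 2800 → 1400 → 700 → 350 → 175 → 526 → 263 → 790 → 395 → 1186 → 593 → 1780 → 890 → 445 → 1336 → 668 → 334 → 167 → 502 → 251 → 754 → 377 → 1132 → 566 → 283 → 850 → 425 → 1276 → 638 → 319 → 958 → 479 → 1438 → 719 → 2158 → 1079 → 3238 → 1619 → 4858 → 2429 → 7288 → 3644 → 1822 → 911 → 2734 → 1367 → 4102 → 2051 → 6154 → 3077 → 9232 → 4616 → 2308 → 1154 → 577 → 1732 → 866 → 433 → 1300 → 650 → 325 → 976 → 488 → 244 → 122 → 61 → 184 → 92 → 46 → 23 → 70 → 35 → 106 → 53 → 160 → 80 → 40 → 20 → 10 → 5 → 16 → 8 → 4 → 2 → 1
Total steps = 86

86 steps


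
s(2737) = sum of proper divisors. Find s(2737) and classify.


Proper divisors: 1, 7, 17, 23, 119, 161, 391
Sum = 1 + 7 + 17 + 23 + 119 + 161 + 391 = 719
719 < 2737 → deficient

s(2737) = 719 (deficient)


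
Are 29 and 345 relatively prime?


Euclidean algorithm:
345 = 11 * 29 + 26
29 = 1 * 26 + 3
26 = 8 * 3 + 2
3 = 1 * 2 + 1
2 = 2 * 1 + 0
GCD(29, 345) = 1

Yes, coprime (GCD = 1)


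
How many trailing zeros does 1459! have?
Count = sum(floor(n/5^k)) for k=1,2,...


floor(1459/5) = 291
floor(1459/25) = 58
floor(1459/125) = 11
floor(1459/625) = 2
Total = 362

362 trailing zeros


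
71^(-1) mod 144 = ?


Use the extended Euclidean algorithm on (144, 71); each row r = 144*s + 71*t:
r=144, s=1, t=0
r=71, s=0, t=1
q=2: r=2, s=1, t=-2   [144*(1) + 71*(-2) = 2]
q=35: r=1, s=-35, t=71   [144*(-35) + 71*(71) = 1]
q=2: r=0, s=71, t=-144   [144*(71) + 71*(-144) = 0]
GCD = 1 with t = 71, so 71*(71) ≡ 1 (mod 144)
Inverse = 71 mod 144 = 71
Check: 71 * 71 = 5041 ≡ 1 (mod 144)

71^(-1) ≡ 71 (mod 144)


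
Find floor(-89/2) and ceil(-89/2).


-89/2 = -44.5000
floor = -45
ceil = -44

floor = -45, ceil = -44


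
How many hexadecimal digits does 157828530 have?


157828530 in base 16 = 96845B2
Number of digits = 7

7 digits (base 16)


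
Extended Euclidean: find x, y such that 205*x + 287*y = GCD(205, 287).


Tabular extended Euclidean (each row: r = 205*s + 287*t):
r=205, s=1, t=0
r=287, s=0, t=1
q=0: r=205, s=1, t=0   [205*(1) + 287*(0) = 205]
q=1: r=82, s=-1, t=1   [205*(-1) + 287*(1) = 82]
q=2: r=41, s=3, t=-2   [205*(3) + 287*(-2) = 41]
q=2: r=0, s=-7, t=5   [205*(-7) + 287*(5) = 0]
GCD = 41; from the row with r=41: x=3, y=-2
Check: 205*(3) + 287*(-2) = 615 - 574 = 41

GCD = 41, x = 3, y = -2


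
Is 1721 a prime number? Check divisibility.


Check divisors up to sqrt(1721) = 41.4849
No divisors found.
1721 is prime.

Yes, 1721 is prime


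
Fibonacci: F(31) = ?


Sequence: 1, 1, 2, 3, 5, 8, 13, 21, 34, 55, 89, 144, 233, 377, 610, 987, 1597, 2584, 4181, 6765, 10946, 17711, 28657, 46368, 75025, 121393, 196418, 317811, 514229, 832040, 1346269
F(31) = 1346269


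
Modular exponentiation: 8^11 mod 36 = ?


8^1 mod 36 = 8
8^2 mod 36 = 28
8^3 mod 36 = 8
8^4 mod 36 = 28
8^5 mod 36 = 8
8^6 mod 36 = 28
8^7 mod 36 = 8
8^8 mod 36 = 28
8^9 mod 36 = 8
8^10 mod 36 = 28
8^11 mod 36 = 8


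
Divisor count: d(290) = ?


290 = 2^1 × 5^1 × 29^1
d(290) = (1+1) × (1+1) × (1+1) = 8

8 divisors


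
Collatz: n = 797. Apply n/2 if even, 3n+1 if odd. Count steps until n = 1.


797 → 2392 → 1196 → 598 → 299 → 898 → 449 → 1348 → 674 → 337 → 1012 → 506 → 253 → 760 → 380 → 190 → 95 → 286 → 143 → 430 → 215 → 646 → 323 → 970 → 485 → 1456 → 728 → 364 → 182 → 91 → 274 → 137 → 412 → 206 → 103 → 310 → 155 → 466 → 233 → 700 → 350 → 175 → 526 → 263 → 790 → 395 → 1186 → 593 → 1780 → 890 → 445 → 1336 → 668 → 334 → 167 → 502 → 251 → 754 → 377 → 1132 → 566 → 283 → 850 → 425 → 1276 → 638 → 319 → 958 → 479 → 1438 → 719 → 2158 → 1079 → 3238 → 1619 → 4858 → 2429 → 7288 → 3644 → 1822 → 911 → 2734 → 1367 → 4102 → 2051 → 6154 → 3077 → 9232 → 4616 → 2308 → 1154 → 577 → 1732 → 866 → 433 → 1300 → 650 → 325 → 976 → 488 → 244 → 122 → 61 → 184 → 92 → 46 → 23 → 70 → 35 → 106 → 53 → 160 → 80 → 40 → 20 → 10 → 5 → 16 → 8 → 4 → 2 → 1
Total steps = 121

121 steps


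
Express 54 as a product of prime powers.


54 / 2 = 27
27 / 3 = 9
9 / 3 = 3
3 / 3 = 1
54 = 2 × 3^3
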